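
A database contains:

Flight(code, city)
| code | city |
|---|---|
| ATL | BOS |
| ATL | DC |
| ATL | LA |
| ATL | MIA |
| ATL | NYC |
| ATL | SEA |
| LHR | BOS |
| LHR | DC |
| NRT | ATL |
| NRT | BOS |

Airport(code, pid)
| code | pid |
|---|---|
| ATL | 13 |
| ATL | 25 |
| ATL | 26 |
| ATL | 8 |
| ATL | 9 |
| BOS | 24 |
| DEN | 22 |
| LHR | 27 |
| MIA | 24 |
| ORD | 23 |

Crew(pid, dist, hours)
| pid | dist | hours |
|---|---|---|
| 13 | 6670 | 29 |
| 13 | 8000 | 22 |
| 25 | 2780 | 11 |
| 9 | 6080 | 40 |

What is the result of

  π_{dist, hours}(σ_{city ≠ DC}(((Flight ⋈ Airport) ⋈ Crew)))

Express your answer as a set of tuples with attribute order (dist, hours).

Joining Flight and Airport on code yields {(ATL, BOS, 13), (ATL, BOS, 25), (ATL, BOS, 26), (ATL, BOS, 8), (ATL, BOS, 9), (ATL, DC, 13), (ATL, DC, 25), (ATL, DC, 26), (ATL, DC, 8), (ATL, DC, 9), (ATL, LA, 13), (ATL, LA, 25), (ATL, LA, 26), (ATL, LA, 8), (ATL, LA, 9), (ATL, MIA, 13), (ATL, MIA, 25), (ATL, MIA, 26), (ATL, MIA, 8), (ATL, MIA, 9), (ATL, NYC, 13), (ATL, NYC, 25), (ATL, NYC, 26), (ATL, NYC, 8), (ATL, NYC, 9), (ATL, SEA, 13), (ATL, SEA, 25), (ATL, SEA, 26), (ATL, SEA, 8), (ATL, SEA, 9), (LHR, BOS, 27), (LHR, DC, 27)}.
Joining (Flight ⋈ Airport) and Crew on pid yields {(ATL, BOS, 13, 6670, 29), (ATL, BOS, 13, 8000, 22), (ATL, BOS, 25, 2780, 11), (ATL, BOS, 9, 6080, 40), (ATL, DC, 13, 6670, 29), (ATL, DC, 13, 8000, 22), (ATL, DC, 25, 2780, 11), (ATL, DC, 9, 6080, 40), (ATL, LA, 13, 6670, 29), (ATL, LA, 13, 8000, 22), (ATL, LA, 25, 2780, 11), (ATL, LA, 9, 6080, 40), (ATL, MIA, 13, 6670, 29), (ATL, MIA, 13, 8000, 22), (ATL, MIA, 25, 2780, 11), (ATL, MIA, 9, 6080, 40), (ATL, NYC, 13, 6670, 29), (ATL, NYC, 13, 8000, 22), (ATL, NYC, 25, 2780, 11), (ATL, NYC, 9, 6080, 40), (ATL, SEA, 13, 6670, 29), (ATL, SEA, 13, 8000, 22), (ATL, SEA, 25, 2780, 11), (ATL, SEA, 9, 6080, 40)}.
Selection city ≠ DC: {(ATL, BOS, 13, 6670, 29), (ATL, BOS, 13, 8000, 22), (ATL, BOS, 25, 2780, 11), (ATL, BOS, 9, 6080, 40), (ATL, LA, 13, 6670, 29), (ATL, LA, 13, 8000, 22), (ATL, LA, 25, 2780, 11), (ATL, LA, 9, 6080, 40), (ATL, MIA, 13, 6670, 29), (ATL, MIA, 13, 8000, 22), (ATL, MIA, 25, 2780, 11), (ATL, MIA, 9, 6080, 40), (ATL, NYC, 13, 6670, 29), (ATL, NYC, 13, 8000, 22), (ATL, NYC, 25, 2780, 11), (ATL, NYC, 9, 6080, 40), (ATL, SEA, 13, 6670, 29), (ATL, SEA, 13, 8000, 22), (ATL, SEA, 25, 2780, 11), (ATL, SEA, 9, 6080, 40)}
π_{dist, hours} gives {(2780, 11), (6080, 40), (6670, 29), (8000, 22)} (16 duplicate(s) eliminated).

{(2780, 11), (6080, 40), (6670, 29), (8000, 22)}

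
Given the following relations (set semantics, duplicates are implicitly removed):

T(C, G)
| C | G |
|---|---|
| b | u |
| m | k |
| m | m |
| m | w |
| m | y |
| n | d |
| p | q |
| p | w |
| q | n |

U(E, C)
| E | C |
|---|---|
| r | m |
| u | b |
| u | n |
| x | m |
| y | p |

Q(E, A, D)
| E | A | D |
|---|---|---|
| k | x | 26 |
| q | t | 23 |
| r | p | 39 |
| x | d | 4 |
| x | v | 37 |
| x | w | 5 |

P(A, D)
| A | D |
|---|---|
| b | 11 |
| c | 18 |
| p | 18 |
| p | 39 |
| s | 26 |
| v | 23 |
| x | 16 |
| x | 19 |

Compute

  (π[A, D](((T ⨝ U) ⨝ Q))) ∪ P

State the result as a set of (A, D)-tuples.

{(b, 11), (c, 18), (d, 4), (p, 18), (p, 39), (s, 26), (v, 23), (v, 37), (w, 5), (x, 16), (x, 19)}

Natural join on C: {(b, u, u), (m, k, r), (m, k, x), (m, m, r), (m, m, x), (m, w, r), (m, w, x), (m, y, r), (m, y, x), (n, d, u), (p, q, y), (p, w, y)}
Natural join on E: {(m, k, r, p, 39), (m, k, x, d, 4), (m, k, x, v, 37), (m, k, x, w, 5), (m, m, r, p, 39), (m, m, x, d, 4), (m, m, x, v, 37), (m, m, x, w, 5), (m, w, r, p, 39), (m, w, x, d, 4), (m, w, x, v, 37), (m, w, x, w, 5), (m, y, r, p, 39), (m, y, x, d, 4), (m, y, x, v, 37), (m, y, x, w, 5)}
π_{A, D} gives {(d, 4), (p, 39), (v, 37), (w, 5)} (12 duplicate(s) eliminated).
Set union of the two operands is {(b, 11), (c, 18), (d, 4), (p, 18), (p, 39), (s, 26), (v, 23), (v, 37), (w, 5), (x, 16), (x, 19)}.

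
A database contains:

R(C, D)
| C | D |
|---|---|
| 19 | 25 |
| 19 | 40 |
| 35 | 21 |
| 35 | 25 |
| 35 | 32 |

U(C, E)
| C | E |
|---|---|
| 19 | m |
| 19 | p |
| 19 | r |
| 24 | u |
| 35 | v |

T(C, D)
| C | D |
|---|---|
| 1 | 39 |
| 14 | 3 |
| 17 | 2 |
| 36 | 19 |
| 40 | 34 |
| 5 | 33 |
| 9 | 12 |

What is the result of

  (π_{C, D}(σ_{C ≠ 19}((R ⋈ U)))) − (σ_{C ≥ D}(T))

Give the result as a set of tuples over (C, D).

{(35, 21), (35, 25), (35, 32)}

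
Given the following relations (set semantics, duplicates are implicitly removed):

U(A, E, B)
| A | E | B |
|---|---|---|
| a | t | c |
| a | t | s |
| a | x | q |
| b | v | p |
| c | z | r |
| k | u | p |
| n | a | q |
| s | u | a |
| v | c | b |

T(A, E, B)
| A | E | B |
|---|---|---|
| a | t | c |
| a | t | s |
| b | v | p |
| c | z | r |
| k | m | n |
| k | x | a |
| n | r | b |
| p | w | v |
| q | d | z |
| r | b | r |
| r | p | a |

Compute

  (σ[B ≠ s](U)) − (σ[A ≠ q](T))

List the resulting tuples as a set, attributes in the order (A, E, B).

Filtering on B ≠ s leaves {(a, t, c), (a, x, q), (b, v, p), (c, z, r), (k, u, p), (n, a, q), (s, u, a), (v, c, b)}.
Filtering on A ≠ q leaves {(a, t, c), (a, t, s), (b, v, p), (c, z, r), (k, m, n), (k, x, a), (n, r, b), (p, w, v), (r, b, r), (r, p, a)}.
Set difference of the two operands is {(a, x, q), (k, u, p), (n, a, q), (s, u, a), (v, c, b)}.

{(a, x, q), (k, u, p), (n, a, q), (s, u, a), (v, c, b)}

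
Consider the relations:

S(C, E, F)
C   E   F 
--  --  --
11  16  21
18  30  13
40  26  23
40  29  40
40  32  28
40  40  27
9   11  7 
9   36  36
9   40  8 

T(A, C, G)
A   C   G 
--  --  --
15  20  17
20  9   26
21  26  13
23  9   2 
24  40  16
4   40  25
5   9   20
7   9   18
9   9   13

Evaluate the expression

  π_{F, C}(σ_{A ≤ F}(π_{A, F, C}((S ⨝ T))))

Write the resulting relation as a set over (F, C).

S ⋈ T (natural join on C): {(40, 26, 23, 24, 16), (40, 26, 23, 4, 25), (40, 29, 40, 24, 16), (40, 29, 40, 4, 25), (40, 32, 28, 24, 16), (40, 32, 28, 4, 25), (40, 40, 27, 24, 16), (40, 40, 27, 4, 25), (9, 11, 7, 20, 26), (9, 11, 7, 23, 2), (9, 11, 7, 5, 20), (9, 11, 7, 7, 18), (9, 11, 7, 9, 13), (9, 36, 36, 20, 26), (9, 36, 36, 23, 2), (9, 36, 36, 5, 20), (9, 36, 36, 7, 18), (9, 36, 36, 9, 13), (9, 40, 8, 20, 26), (9, 40, 8, 23, 2), (9, 40, 8, 5, 20), (9, 40, 8, 7, 18), (9, 40, 8, 9, 13)}
Projecting to A, F, C: {(20, 36, 9), (20, 7, 9), (20, 8, 9), (23, 36, 9), (23, 7, 9), (23, 8, 9), (24, 23, 40), (24, 27, 40), (24, 28, 40), (24, 40, 40), (4, 23, 40), (4, 27, 40), (4, 28, 40), (4, 40, 40), (5, 36, 9), (5, 7, 9), (5, 8, 9), (7, 36, 9), (7, 7, 9), (7, 8, 9), (9, 36, 9), (9, 7, 9), (9, 8, 9)}
Selection A ≤ F: {(20, 36, 9), (23, 36, 9), (24, 27, 40), (24, 28, 40), (24, 40, 40), (4, 23, 40), (4, 27, 40), (4, 28, 40), (4, 40, 40), (5, 36, 9), (5, 7, 9), (5, 8, 9), (7, 36, 9), (7, 7, 9), (7, 8, 9), (9, 36, 9)}
Projecting to F, C (9 duplicate(s) eliminated): {(23, 40), (27, 40), (28, 40), (36, 9), (40, 40), (7, 9), (8, 9)}

{(23, 40), (27, 40), (28, 40), (36, 9), (40, 40), (7, 9), (8, 9)}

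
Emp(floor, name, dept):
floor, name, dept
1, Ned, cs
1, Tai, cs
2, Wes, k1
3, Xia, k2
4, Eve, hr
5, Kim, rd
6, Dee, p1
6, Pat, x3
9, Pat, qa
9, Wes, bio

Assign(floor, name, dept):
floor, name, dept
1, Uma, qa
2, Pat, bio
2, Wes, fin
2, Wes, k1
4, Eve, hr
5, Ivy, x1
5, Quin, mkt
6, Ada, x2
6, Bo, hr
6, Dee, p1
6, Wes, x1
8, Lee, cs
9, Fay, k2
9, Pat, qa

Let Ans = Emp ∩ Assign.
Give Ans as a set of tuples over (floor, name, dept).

{(2, Wes, k1), (4, Eve, hr), (6, Dee, p1), (9, Pat, qa)}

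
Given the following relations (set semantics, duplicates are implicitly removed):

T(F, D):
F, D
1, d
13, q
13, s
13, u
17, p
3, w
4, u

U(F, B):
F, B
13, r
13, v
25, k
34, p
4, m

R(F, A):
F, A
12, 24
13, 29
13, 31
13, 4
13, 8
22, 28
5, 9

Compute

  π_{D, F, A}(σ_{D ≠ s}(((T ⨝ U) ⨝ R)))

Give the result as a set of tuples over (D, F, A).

{(q, 13, 29), (q, 13, 31), (q, 13, 4), (q, 13, 8), (u, 13, 29), (u, 13, 31), (u, 13, 4), (u, 13, 8)}

T ⋈ U (natural join on F): {(13, q, r), (13, q, v), (13, s, r), (13, s, v), (13, u, r), (13, u, v), (4, u, m)}
(T ⨝ U) ⋈ R (natural join on F): {(13, q, r, 29), (13, q, r, 31), (13, q, r, 4), (13, q, r, 8), (13, q, v, 29), (13, q, v, 31), (13, q, v, 4), (13, q, v, 8), (13, s, r, 29), (13, s, r, 31), (13, s, r, 4), (13, s, r, 8), (13, s, v, 29), (13, s, v, 31), (13, s, v, 4), (13, s, v, 8), (13, u, r, 29), (13, u, r, 31), (13, u, r, 4), (13, u, r, 8), (13, u, v, 29), (13, u, v, 31), (13, u, v, 4), (13, u, v, 8)}
σ[D ≠ s]: keep tuples satisfying D ≠ s → {(13, q, r, 29), (13, q, r, 31), (13, q, r, 4), (13, q, r, 8), (13, q, v, 29), (13, q, v, 31), (13, q, v, 4), (13, q, v, 8), (13, u, r, 29), (13, u, r, 31), (13, u, r, 4), (13, u, r, 8), (13, u, v, 29), (13, u, v, 31), (13, u, v, 4), (13, u, v, 8)}
π[D, F, A]: project onto (D, F, A) (8 duplicate(s) eliminated) → {(q, 13, 29), (q, 13, 31), (q, 13, 4), (q, 13, 8), (u, 13, 29), (u, 13, 31), (u, 13, 4), (u, 13, 8)}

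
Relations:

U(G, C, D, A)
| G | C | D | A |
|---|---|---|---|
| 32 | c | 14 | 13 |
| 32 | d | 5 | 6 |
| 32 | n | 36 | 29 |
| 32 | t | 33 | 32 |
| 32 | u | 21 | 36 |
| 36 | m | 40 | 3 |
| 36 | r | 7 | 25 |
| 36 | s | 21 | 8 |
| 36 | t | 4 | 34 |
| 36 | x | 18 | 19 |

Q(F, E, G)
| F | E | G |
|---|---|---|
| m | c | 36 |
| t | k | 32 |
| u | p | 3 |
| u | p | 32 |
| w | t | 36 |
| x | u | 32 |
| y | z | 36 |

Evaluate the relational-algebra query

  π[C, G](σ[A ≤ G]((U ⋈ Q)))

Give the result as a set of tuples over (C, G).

U ⋈ Q (natural join on G): {(32, c, 14, 13, t, k), (32, c, 14, 13, u, p), (32, c, 14, 13, x, u), (32, d, 5, 6, t, k), (32, d, 5, 6, u, p), (32, d, 5, 6, x, u), (32, n, 36, 29, t, k), (32, n, 36, 29, u, p), (32, n, 36, 29, x, u), (32, t, 33, 32, t, k), (32, t, 33, 32, u, p), (32, t, 33, 32, x, u), (32, u, 21, 36, t, k), (32, u, 21, 36, u, p), (32, u, 21, 36, x, u), (36, m, 40, 3, m, c), (36, m, 40, 3, w, t), (36, m, 40, 3, y, z), (36, r, 7, 25, m, c), (36, r, 7, 25, w, t), (36, r, 7, 25, y, z), (36, s, 21, 8, m, c), (36, s, 21, 8, w, t), (36, s, 21, 8, y, z), (36, t, 4, 34, m, c), (36, t, 4, 34, w, t), (36, t, 4, 34, y, z), (36, x, 18, 19, m, c), (36, x, 18, 19, w, t), (36, x, 18, 19, y, z)}
Selection A ≤ G: {(32, c, 14, 13, t, k), (32, c, 14, 13, u, p), (32, c, 14, 13, x, u), (32, d, 5, 6, t, k), (32, d, 5, 6, u, p), (32, d, 5, 6, x, u), (32, n, 36, 29, t, k), (32, n, 36, 29, u, p), (32, n, 36, 29, x, u), (32, t, 33, 32, t, k), (32, t, 33, 32, u, p), (32, t, 33, 32, x, u), (36, m, 40, 3, m, c), (36, m, 40, 3, w, t), (36, m, 40, 3, y, z), (36, r, 7, 25, m, c), (36, r, 7, 25, w, t), (36, r, 7, 25, y, z), (36, s, 21, 8, m, c), (36, s, 21, 8, w, t), (36, s, 21, 8, y, z), (36, t, 4, 34, m, c), (36, t, 4, 34, w, t), (36, t, 4, 34, y, z), (36, x, 18, 19, m, c), (36, x, 18, 19, w, t), (36, x, 18, 19, y, z)}
Keep only column(s) C, G (18 duplicate(s) eliminated): {(c, 32), (d, 32), (m, 36), (n, 32), (r, 36), (s, 36), (t, 32), (t, 36), (x, 36)}

{(c, 32), (d, 32), (m, 36), (n, 32), (r, 36), (s, 36), (t, 32), (t, 36), (x, 36)}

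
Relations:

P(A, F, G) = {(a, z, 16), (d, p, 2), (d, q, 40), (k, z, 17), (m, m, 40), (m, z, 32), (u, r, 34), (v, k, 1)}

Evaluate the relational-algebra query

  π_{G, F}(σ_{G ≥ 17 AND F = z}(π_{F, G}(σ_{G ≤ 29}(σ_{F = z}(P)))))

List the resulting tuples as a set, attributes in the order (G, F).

Selection F = z: {(a, z, 16), (k, z, 17), (m, z, 32)}
Selection G ≤ 29: {(a, z, 16), (k, z, 17)}
π[F, G]: project onto (F, G) → {(z, 16), (z, 17)}
Selection G ≥ 17 AND F = z: {(z, 17)}
π[G, F]: project onto (G, F) → {(17, z)}

{(17, z)}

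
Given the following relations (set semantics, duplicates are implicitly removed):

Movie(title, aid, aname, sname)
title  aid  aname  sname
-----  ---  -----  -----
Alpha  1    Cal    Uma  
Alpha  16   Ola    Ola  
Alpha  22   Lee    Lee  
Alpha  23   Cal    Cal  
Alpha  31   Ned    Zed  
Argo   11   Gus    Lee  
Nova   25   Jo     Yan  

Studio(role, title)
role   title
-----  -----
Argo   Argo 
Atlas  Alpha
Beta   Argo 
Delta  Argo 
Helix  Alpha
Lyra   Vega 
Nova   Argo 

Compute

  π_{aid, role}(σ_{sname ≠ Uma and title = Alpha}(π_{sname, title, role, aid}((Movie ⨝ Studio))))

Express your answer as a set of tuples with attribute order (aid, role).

{(16, Atlas), (16, Helix), (22, Atlas), (22, Helix), (23, Atlas), (23, Helix), (31, Atlas), (31, Helix)}

Natural join on title: {(Alpha, 1, Cal, Uma, Atlas), (Alpha, 1, Cal, Uma, Helix), (Alpha, 16, Ola, Ola, Atlas), (Alpha, 16, Ola, Ola, Helix), (Alpha, 22, Lee, Lee, Atlas), (Alpha, 22, Lee, Lee, Helix), (Alpha, 23, Cal, Cal, Atlas), (Alpha, 23, Cal, Cal, Helix), (Alpha, 31, Ned, Zed, Atlas), (Alpha, 31, Ned, Zed, Helix), (Argo, 11, Gus, Lee, Argo), (Argo, 11, Gus, Lee, Beta), (Argo, 11, Gus, Lee, Delta), (Argo, 11, Gus, Lee, Nova)}
Keep only column(s) sname, title, role, aid: {(Cal, Alpha, Atlas, 23), (Cal, Alpha, Helix, 23), (Lee, Alpha, Atlas, 22), (Lee, Alpha, Helix, 22), (Lee, Argo, Argo, 11), (Lee, Argo, Beta, 11), (Lee, Argo, Delta, 11), (Lee, Argo, Nova, 11), (Ola, Alpha, Atlas, 16), (Ola, Alpha, Helix, 16), (Uma, Alpha, Atlas, 1), (Uma, Alpha, Helix, 1), (Zed, Alpha, Atlas, 31), (Zed, Alpha, Helix, 31)}
Selection sname ≠ Uma and title = Alpha: {(Cal, Alpha, Atlas, 23), (Cal, Alpha, Helix, 23), (Lee, Alpha, Atlas, 22), (Lee, Alpha, Helix, 22), (Ola, Alpha, Atlas, 16), (Ola, Alpha, Helix, 16), (Zed, Alpha, Atlas, 31), (Zed, Alpha, Helix, 31)}
Keep only column(s) aid, role: {(16, Atlas), (16, Helix), (22, Atlas), (22, Helix), (23, Atlas), (23, Helix), (31, Atlas), (31, Helix)}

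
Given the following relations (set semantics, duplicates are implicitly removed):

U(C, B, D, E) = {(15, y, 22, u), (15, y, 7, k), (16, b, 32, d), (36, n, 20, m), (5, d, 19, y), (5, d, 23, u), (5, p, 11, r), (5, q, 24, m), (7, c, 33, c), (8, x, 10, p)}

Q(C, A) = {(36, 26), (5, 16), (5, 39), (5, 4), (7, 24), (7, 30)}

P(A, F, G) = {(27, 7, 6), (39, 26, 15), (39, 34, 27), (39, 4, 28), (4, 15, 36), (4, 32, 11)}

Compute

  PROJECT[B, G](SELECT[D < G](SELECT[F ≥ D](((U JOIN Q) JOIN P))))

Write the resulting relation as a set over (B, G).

Natural join on C: {(36, n, 20, m, 26), (5, d, 19, y, 16), (5, d, 19, y, 39), (5, d, 19, y, 4), (5, d, 23, u, 16), (5, d, 23, u, 39), (5, d, 23, u, 4), (5, p, 11, r, 16), (5, p, 11, r, 39), (5, p, 11, r, 4), (5, q, 24, m, 16), (5, q, 24, m, 39), (5, q, 24, m, 4), (7, c, 33, c, 24), (7, c, 33, c, 30)}
Natural join on A: {(5, d, 19, y, 39, 26, 15), (5, d, 19, y, 39, 34, 27), (5, d, 19, y, 39, 4, 28), (5, d, 19, y, 4, 15, 36), (5, d, 19, y, 4, 32, 11), (5, d, 23, u, 39, 26, 15), (5, d, 23, u, 39, 34, 27), (5, d, 23, u, 39, 4, 28), (5, d, 23, u, 4, 15, 36), (5, d, 23, u, 4, 32, 11), (5, p, 11, r, 39, 26, 15), (5, p, 11, r, 39, 34, 27), (5, p, 11, r, 39, 4, 28), (5, p, 11, r, 4, 15, 36), (5, p, 11, r, 4, 32, 11), (5, q, 24, m, 39, 26, 15), (5, q, 24, m, 39, 34, 27), (5, q, 24, m, 39, 4, 28), (5, q, 24, m, 4, 15, 36), (5, q, 24, m, 4, 32, 11)}
Selection F ≥ D: {(5, d, 19, y, 39, 26, 15), (5, d, 19, y, 39, 34, 27), (5, d, 19, y, 4, 32, 11), (5, d, 23, u, 39, 26, 15), (5, d, 23, u, 39, 34, 27), (5, d, 23, u, 4, 32, 11), (5, p, 11, r, 39, 26, 15), (5, p, 11, r, 39, 34, 27), (5, p, 11, r, 4, 15, 36), (5, p, 11, r, 4, 32, 11), (5, q, 24, m, 39, 26, 15), (5, q, 24, m, 39, 34, 27), (5, q, 24, m, 4, 32, 11)}
Selection D < G: {(5, d, 19, y, 39, 34, 27), (5, d, 23, u, 39, 34, 27), (5, p, 11, r, 39, 26, 15), (5, p, 11, r, 39, 34, 27), (5, p, 11, r, 4, 15, 36), (5, q, 24, m, 39, 34, 27)}
Keep only column(s) B, G (1 duplicate(s) eliminated): {(d, 27), (p, 15), (p, 27), (p, 36), (q, 27)}

{(d, 27), (p, 15), (p, 27), (p, 36), (q, 27)}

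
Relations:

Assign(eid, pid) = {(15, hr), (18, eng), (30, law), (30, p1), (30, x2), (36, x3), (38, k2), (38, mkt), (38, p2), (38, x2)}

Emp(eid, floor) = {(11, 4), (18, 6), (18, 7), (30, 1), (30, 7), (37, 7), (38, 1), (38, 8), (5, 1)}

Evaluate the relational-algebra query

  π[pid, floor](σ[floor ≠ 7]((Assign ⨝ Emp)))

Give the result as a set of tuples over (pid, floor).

Joining Assign and Emp on eid yields {(18, eng, 6), (18, eng, 7), (30, law, 1), (30, law, 7), (30, p1, 1), (30, p1, 7), (30, x2, 1), (30, x2, 7), (38, k2, 1), (38, k2, 8), (38, mkt, 1), (38, mkt, 8), (38, p2, 1), (38, p2, 8), (38, x2, 1), (38, x2, 8)}.
σ[floor ≠ 7]: keep tuples satisfying floor ≠ 7 → {(18, eng, 6), (30, law, 1), (30, p1, 1), (30, x2, 1), (38, k2, 1), (38, k2, 8), (38, mkt, 1), (38, mkt, 8), (38, p2, 1), (38, p2, 8), (38, x2, 1), (38, x2, 8)}
Projecting to pid, floor (1 duplicate(s) eliminated): {(eng, 6), (k2, 1), (k2, 8), (law, 1), (mkt, 1), (mkt, 8), (p1, 1), (p2, 1), (p2, 8), (x2, 1), (x2, 8)}

{(eng, 6), (k2, 1), (k2, 8), (law, 1), (mkt, 1), (mkt, 8), (p1, 1), (p2, 1), (p2, 8), (x2, 1), (x2, 8)}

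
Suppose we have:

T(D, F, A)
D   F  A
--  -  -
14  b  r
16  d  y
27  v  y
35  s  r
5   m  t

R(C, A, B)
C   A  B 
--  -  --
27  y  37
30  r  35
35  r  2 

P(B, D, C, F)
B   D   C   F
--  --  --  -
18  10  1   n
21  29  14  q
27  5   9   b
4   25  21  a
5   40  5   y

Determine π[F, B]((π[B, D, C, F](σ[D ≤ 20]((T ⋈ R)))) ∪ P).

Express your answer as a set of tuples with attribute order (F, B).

{(a, 4), (b, 2), (b, 27), (b, 35), (d, 37), (n, 18), (q, 21), (y, 5)}

Natural join on A: {(14, b, r, 30, 35), (14, b, r, 35, 2), (16, d, y, 27, 37), (27, v, y, 27, 37), (35, s, r, 30, 35), (35, s, r, 35, 2)}
σ[D ≤ 20]: keep tuples satisfying D ≤ 20 → {(14, b, r, 30, 35), (14, b, r, 35, 2), (16, d, y, 27, 37)}
Projecting to B, D, C, F: {(2, 14, 35, b), (35, 14, 30, b), (37, 16, 27, d)}
Union: {(2, 14, 35, b), (35, 14, 30, b), (37, 16, 27, d)} with {(18, 10, 1, n), (21, 29, 14, q), (27, 5, 9, b), (4, 25, 21, a), (5, 40, 5, y)} → {(18, 10, 1, n), (2, 14, 35, b), (21, 29, 14, q), (27, 5, 9, b), (35, 14, 30, b), (37, 16, 27, d), (4, 25, 21, a), (5, 40, 5, y)}
Projecting to F, B: {(a, 4), (b, 2), (b, 27), (b, 35), (d, 37), (n, 18), (q, 21), (y, 5)}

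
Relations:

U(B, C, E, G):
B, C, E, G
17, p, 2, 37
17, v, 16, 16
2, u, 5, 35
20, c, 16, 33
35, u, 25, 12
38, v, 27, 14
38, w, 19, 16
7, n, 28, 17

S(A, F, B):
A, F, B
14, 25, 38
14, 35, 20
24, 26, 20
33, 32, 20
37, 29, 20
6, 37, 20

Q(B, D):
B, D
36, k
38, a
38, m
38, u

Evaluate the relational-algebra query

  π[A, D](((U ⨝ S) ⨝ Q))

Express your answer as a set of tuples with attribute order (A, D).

{(14, a), (14, m), (14, u)}

Natural join on B: {(20, c, 16, 33, 14, 35), (20, c, 16, 33, 24, 26), (20, c, 16, 33, 33, 32), (20, c, 16, 33, 37, 29), (20, c, 16, 33, 6, 37), (38, v, 27, 14, 14, 25), (38, w, 19, 16, 14, 25)}
Natural join on B: {(38, v, 27, 14, 14, 25, a), (38, v, 27, 14, 14, 25, m), (38, v, 27, 14, 14, 25, u), (38, w, 19, 16, 14, 25, a), (38, w, 19, 16, 14, 25, m), (38, w, 19, 16, 14, 25, u)}
π[A, D]: project onto (A, D) (3 duplicate(s) eliminated) → {(14, a), (14, m), (14, u)}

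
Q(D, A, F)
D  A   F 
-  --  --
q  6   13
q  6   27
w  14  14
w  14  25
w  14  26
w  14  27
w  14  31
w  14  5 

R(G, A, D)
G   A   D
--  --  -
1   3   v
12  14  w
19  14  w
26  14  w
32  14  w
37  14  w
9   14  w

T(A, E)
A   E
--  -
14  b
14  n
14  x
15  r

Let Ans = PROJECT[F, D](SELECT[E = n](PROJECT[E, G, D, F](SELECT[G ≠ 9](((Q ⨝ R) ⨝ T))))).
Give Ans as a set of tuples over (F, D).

{(14, w), (25, w), (26, w), (27, w), (31, w), (5, w)}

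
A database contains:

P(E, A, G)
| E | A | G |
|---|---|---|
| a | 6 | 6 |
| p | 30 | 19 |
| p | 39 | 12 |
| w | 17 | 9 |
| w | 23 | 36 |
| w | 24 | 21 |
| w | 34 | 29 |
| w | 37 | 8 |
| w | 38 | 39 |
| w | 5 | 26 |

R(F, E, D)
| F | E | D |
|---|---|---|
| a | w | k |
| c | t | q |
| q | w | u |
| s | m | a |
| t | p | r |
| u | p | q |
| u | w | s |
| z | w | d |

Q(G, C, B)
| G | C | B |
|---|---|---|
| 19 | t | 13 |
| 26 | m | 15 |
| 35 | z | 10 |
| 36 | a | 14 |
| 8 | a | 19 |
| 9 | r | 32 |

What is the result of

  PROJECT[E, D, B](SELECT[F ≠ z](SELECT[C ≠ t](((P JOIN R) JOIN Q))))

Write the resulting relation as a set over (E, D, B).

Natural join on E: {(p, 30, 19, t, r), (p, 30, 19, u, q), (p, 39, 12, t, r), (p, 39, 12, u, q), (w, 17, 9, a, k), (w, 17, 9, q, u), (w, 17, 9, u, s), (w, 17, 9, z, d), (w, 23, 36, a, k), (w, 23, 36, q, u), (w, 23, 36, u, s), (w, 23, 36, z, d), (w, 24, 21, a, k), (w, 24, 21, q, u), (w, 24, 21, u, s), (w, 24, 21, z, d), (w, 34, 29, a, k), (w, 34, 29, q, u), (w, 34, 29, u, s), (w, 34, 29, z, d), (w, 37, 8, a, k), (w, 37, 8, q, u), (w, 37, 8, u, s), (w, 37, 8, z, d), (w, 38, 39, a, k), (w, 38, 39, q, u), (w, 38, 39, u, s), (w, 38, 39, z, d), (w, 5, 26, a, k), (w, 5, 26, q, u), (w, 5, 26, u, s), (w, 5, 26, z, d)}
Natural join on G: {(p, 30, 19, t, r, t, 13), (p, 30, 19, u, q, t, 13), (w, 17, 9, a, k, r, 32), (w, 17, 9, q, u, r, 32), (w, 17, 9, u, s, r, 32), (w, 17, 9, z, d, r, 32), (w, 23, 36, a, k, a, 14), (w, 23, 36, q, u, a, 14), (w, 23, 36, u, s, a, 14), (w, 23, 36, z, d, a, 14), (w, 37, 8, a, k, a, 19), (w, 37, 8, q, u, a, 19), (w, 37, 8, u, s, a, 19), (w, 37, 8, z, d, a, 19), (w, 5, 26, a, k, m, 15), (w, 5, 26, q, u, m, 15), (w, 5, 26, u, s, m, 15), (w, 5, 26, z, d, m, 15)}
Selection C ≠ t: {(w, 17, 9, a, k, r, 32), (w, 17, 9, q, u, r, 32), (w, 17, 9, u, s, r, 32), (w, 17, 9, z, d, r, 32), (w, 23, 36, a, k, a, 14), (w, 23, 36, q, u, a, 14), (w, 23, 36, u, s, a, 14), (w, 23, 36, z, d, a, 14), (w, 37, 8, a, k, a, 19), (w, 37, 8, q, u, a, 19), (w, 37, 8, u, s, a, 19), (w, 37, 8, z, d, a, 19), (w, 5, 26, a, k, m, 15), (w, 5, 26, q, u, m, 15), (w, 5, 26, u, s, m, 15), (w, 5, 26, z, d, m, 15)}
Selection F ≠ z: {(w, 17, 9, a, k, r, 32), (w, 17, 9, q, u, r, 32), (w, 17, 9, u, s, r, 32), (w, 23, 36, a, k, a, 14), (w, 23, 36, q, u, a, 14), (w, 23, 36, u, s, a, 14), (w, 37, 8, a, k, a, 19), (w, 37, 8, q, u, a, 19), (w, 37, 8, u, s, a, 19), (w, 5, 26, a, k, m, 15), (w, 5, 26, q, u, m, 15), (w, 5, 26, u, s, m, 15)}
Keep only column(s) E, D, B: {(w, k, 14), (w, k, 15), (w, k, 19), (w, k, 32), (w, s, 14), (w, s, 15), (w, s, 19), (w, s, 32), (w, u, 14), (w, u, 15), (w, u, 19), (w, u, 32)}

{(w, k, 14), (w, k, 15), (w, k, 19), (w, k, 32), (w, s, 14), (w, s, 15), (w, s, 19), (w, s, 32), (w, u, 14), (w, u, 15), (w, u, 19), (w, u, 32)}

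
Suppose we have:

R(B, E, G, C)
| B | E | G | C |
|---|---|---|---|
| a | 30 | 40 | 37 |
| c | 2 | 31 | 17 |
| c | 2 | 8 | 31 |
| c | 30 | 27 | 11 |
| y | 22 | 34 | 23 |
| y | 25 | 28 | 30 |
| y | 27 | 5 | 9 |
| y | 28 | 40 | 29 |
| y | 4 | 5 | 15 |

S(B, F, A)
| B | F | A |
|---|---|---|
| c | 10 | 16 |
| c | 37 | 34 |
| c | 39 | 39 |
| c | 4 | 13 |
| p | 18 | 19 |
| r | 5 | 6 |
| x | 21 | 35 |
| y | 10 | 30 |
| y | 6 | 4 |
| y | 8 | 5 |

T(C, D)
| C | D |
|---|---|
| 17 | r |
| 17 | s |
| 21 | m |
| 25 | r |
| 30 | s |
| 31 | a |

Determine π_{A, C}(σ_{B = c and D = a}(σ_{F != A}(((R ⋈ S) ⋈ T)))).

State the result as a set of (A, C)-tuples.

{(13, 31), (16, 31), (34, 31)}

Joining R and S on B yields {(c, 2, 31, 17, 10, 16), (c, 2, 31, 17, 37, 34), (c, 2, 31, 17, 39, 39), (c, 2, 31, 17, 4, 13), (c, 2, 8, 31, 10, 16), (c, 2, 8, 31, 37, 34), (c, 2, 8, 31, 39, 39), (c, 2, 8, 31, 4, 13), (c, 30, 27, 11, 10, 16), (c, 30, 27, 11, 37, 34), (c, 30, 27, 11, 39, 39), (c, 30, 27, 11, 4, 13), (y, 22, 34, 23, 10, 30), (y, 22, 34, 23, 6, 4), (y, 22, 34, 23, 8, 5), (y, 25, 28, 30, 10, 30), (y, 25, 28, 30, 6, 4), (y, 25, 28, 30, 8, 5), (y, 27, 5, 9, 10, 30), (y, 27, 5, 9, 6, 4), (y, 27, 5, 9, 8, 5), (y, 28, 40, 29, 10, 30), (y, 28, 40, 29, 6, 4), (y, 28, 40, 29, 8, 5), (y, 4, 5, 15, 10, 30), (y, 4, 5, 15, 6, 4), (y, 4, 5, 15, 8, 5)}.
Joining (R ⋈ S) and T on C yields {(c, 2, 31, 17, 10, 16, r), (c, 2, 31, 17, 10, 16, s), (c, 2, 31, 17, 37, 34, r), (c, 2, 31, 17, 37, 34, s), (c, 2, 31, 17, 39, 39, r), (c, 2, 31, 17, 39, 39, s), (c, 2, 31, 17, 4, 13, r), (c, 2, 31, 17, 4, 13, s), (c, 2, 8, 31, 10, 16, a), (c, 2, 8, 31, 37, 34, a), (c, 2, 8, 31, 39, 39, a), (c, 2, 8, 31, 4, 13, a), (y, 25, 28, 30, 10, 30, s), (y, 25, 28, 30, 6, 4, s), (y, 25, 28, 30, 8, 5, s)}.
Selection F != A: {(c, 2, 31, 17, 10, 16, r), (c, 2, 31, 17, 10, 16, s), (c, 2, 31, 17, 37, 34, r), (c, 2, 31, 17, 37, 34, s), (c, 2, 31, 17, 4, 13, r), (c, 2, 31, 17, 4, 13, s), (c, 2, 8, 31, 10, 16, a), (c, 2, 8, 31, 37, 34, a), (c, 2, 8, 31, 4, 13, a), (y, 25, 28, 30, 10, 30, s), (y, 25, 28, 30, 6, 4, s), (y, 25, 28, 30, 8, 5, s)}
Selection B = c and D = a: {(c, 2, 8, 31, 10, 16, a), (c, 2, 8, 31, 37, 34, a), (c, 2, 8, 31, 4, 13, a)}
π[A, C]: project onto (A, C) → {(13, 31), (16, 31), (34, 31)}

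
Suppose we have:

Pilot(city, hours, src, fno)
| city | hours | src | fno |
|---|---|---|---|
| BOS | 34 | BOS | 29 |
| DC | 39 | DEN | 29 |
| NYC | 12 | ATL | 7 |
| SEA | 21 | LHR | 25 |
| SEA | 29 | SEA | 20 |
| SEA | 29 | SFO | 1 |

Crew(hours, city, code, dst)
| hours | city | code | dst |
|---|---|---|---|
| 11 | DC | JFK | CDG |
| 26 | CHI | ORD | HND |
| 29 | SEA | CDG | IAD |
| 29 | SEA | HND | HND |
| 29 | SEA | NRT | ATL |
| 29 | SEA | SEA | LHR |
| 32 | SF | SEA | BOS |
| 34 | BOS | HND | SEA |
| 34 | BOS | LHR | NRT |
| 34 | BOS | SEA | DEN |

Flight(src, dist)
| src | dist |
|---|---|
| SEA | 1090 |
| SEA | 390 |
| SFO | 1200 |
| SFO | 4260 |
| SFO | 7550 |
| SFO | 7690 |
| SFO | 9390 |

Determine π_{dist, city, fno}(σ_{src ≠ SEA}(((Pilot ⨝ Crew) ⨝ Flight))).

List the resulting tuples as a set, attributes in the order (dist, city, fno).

{(1200, SEA, 1), (4260, SEA, 1), (7550, SEA, 1), (7690, SEA, 1), (9390, SEA, 1)}

Joining Pilot and Crew on city, hours yields {(BOS, 34, BOS, 29, HND, SEA), (BOS, 34, BOS, 29, LHR, NRT), (BOS, 34, BOS, 29, SEA, DEN), (SEA, 29, SEA, 20, CDG, IAD), (SEA, 29, SEA, 20, HND, HND), (SEA, 29, SEA, 20, NRT, ATL), (SEA, 29, SEA, 20, SEA, LHR), (SEA, 29, SFO, 1, CDG, IAD), (SEA, 29, SFO, 1, HND, HND), (SEA, 29, SFO, 1, NRT, ATL), (SEA, 29, SFO, 1, SEA, LHR)}.
Joining (Pilot ⨝ Crew) and Flight on src yields {(SEA, 29, SEA, 20, CDG, IAD, 1090), (SEA, 29, SEA, 20, CDG, IAD, 390), (SEA, 29, SEA, 20, HND, HND, 1090), (SEA, 29, SEA, 20, HND, HND, 390), (SEA, 29, SEA, 20, NRT, ATL, 1090), (SEA, 29, SEA, 20, NRT, ATL, 390), (SEA, 29, SEA, 20, SEA, LHR, 1090), (SEA, 29, SEA, 20, SEA, LHR, 390), (SEA, 29, SFO, 1, CDG, IAD, 1200), (SEA, 29, SFO, 1, CDG, IAD, 4260), (SEA, 29, SFO, 1, CDG, IAD, 7550), (SEA, 29, SFO, 1, CDG, IAD, 7690), (SEA, 29, SFO, 1, CDG, IAD, 9390), (SEA, 29, SFO, 1, HND, HND, 1200), (SEA, 29, SFO, 1, HND, HND, 4260), (SEA, 29, SFO, 1, HND, HND, 7550), (SEA, 29, SFO, 1, HND, HND, 7690), (SEA, 29, SFO, 1, HND, HND, 9390), (SEA, 29, SFO, 1, NRT, ATL, 1200), (SEA, 29, SFO, 1, NRT, ATL, 4260), (SEA, 29, SFO, 1, NRT, ATL, 7550), (SEA, 29, SFO, 1, NRT, ATL, 7690), (SEA, 29, SFO, 1, NRT, ATL, 9390), (SEA, 29, SFO, 1, SEA, LHR, 1200), (SEA, 29, SFO, 1, SEA, LHR, 4260), (SEA, 29, SFO, 1, SEA, LHR, 7550), (SEA, 29, SFO, 1, SEA, LHR, 7690), (SEA, 29, SFO, 1, SEA, LHR, 9390)}.
Selection src ≠ SEA: {(SEA, 29, SFO, 1, CDG, IAD, 1200), (SEA, 29, SFO, 1, CDG, IAD, 4260), (SEA, 29, SFO, 1, CDG, IAD, 7550), (SEA, 29, SFO, 1, CDG, IAD, 7690), (SEA, 29, SFO, 1, CDG, IAD, 9390), (SEA, 29, SFO, 1, HND, HND, 1200), (SEA, 29, SFO, 1, HND, HND, 4260), (SEA, 29, SFO, 1, HND, HND, 7550), (SEA, 29, SFO, 1, HND, HND, 7690), (SEA, 29, SFO, 1, HND, HND, 9390), (SEA, 29, SFO, 1, NRT, ATL, 1200), (SEA, 29, SFO, 1, NRT, ATL, 4260), (SEA, 29, SFO, 1, NRT, ATL, 7550), (SEA, 29, SFO, 1, NRT, ATL, 7690), (SEA, 29, SFO, 1, NRT, ATL, 9390), (SEA, 29, SFO, 1, SEA, LHR, 1200), (SEA, 29, SFO, 1, SEA, LHR, 4260), (SEA, 29, SFO, 1, SEA, LHR, 7550), (SEA, 29, SFO, 1, SEA, LHR, 7690), (SEA, 29, SFO, 1, SEA, LHR, 9390)}
Projecting to dist, city, fno (15 duplicate(s) eliminated): {(1200, SEA, 1), (4260, SEA, 1), (7550, SEA, 1), (7690, SEA, 1), (9390, SEA, 1)}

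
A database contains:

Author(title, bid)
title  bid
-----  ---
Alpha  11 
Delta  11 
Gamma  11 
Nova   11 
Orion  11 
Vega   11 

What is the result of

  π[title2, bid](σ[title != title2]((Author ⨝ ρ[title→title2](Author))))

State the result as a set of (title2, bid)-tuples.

{(Alpha, 11), (Delta, 11), (Gamma, 11), (Nova, 11), (Orion, 11), (Vega, 11)}

ρ[title→title2]: schema becomes (title2, bid); tuples unchanged.
Author ⋈ ρ[title→title2](Author) (natural join on bid): {(Alpha, 11, Alpha), (Alpha, 11, Delta), (Alpha, 11, Gamma), (Alpha, 11, Nova), (Alpha, 11, Orion), (Alpha, 11, Vega), (Delta, 11, Alpha), (Delta, 11, Delta), (Delta, 11, Gamma), (Delta, 11, Nova), (Delta, 11, Orion), (Delta, 11, Vega), (Gamma, 11, Alpha), (Gamma, 11, Delta), (Gamma, 11, Gamma), (Gamma, 11, Nova), (Gamma, 11, Orion), (Gamma, 11, Vega), (Nova, 11, Alpha), (Nova, 11, Delta), (Nova, 11, Gamma), (Nova, 11, Nova), (Nova, 11, Orion), (Nova, 11, Vega), (Orion, 11, Alpha), (Orion, 11, Delta), (Orion, 11, Gamma), (Orion, 11, Nova), (Orion, 11, Orion), (Orion, 11, Vega), (Vega, 11, Alpha), (Vega, 11, Delta), (Vega, 11, Gamma), (Vega, 11, Nova), (Vega, 11, Orion), (Vega, 11, Vega)}
Apply σ_{title != title2}; surviving tuples: {(Alpha, 11, Delta), (Alpha, 11, Gamma), (Alpha, 11, Nova), (Alpha, 11, Orion), (Alpha, 11, Vega), (Delta, 11, Alpha), (Delta, 11, Gamma), (Delta, 11, Nova), (Delta, 11, Orion), (Delta, 11, Vega), (Gamma, 11, Alpha), (Gamma, 11, Delta), (Gamma, 11, Nova), (Gamma, 11, Orion), (Gamma, 11, Vega), (Nova, 11, Alpha), (Nova, 11, Delta), (Nova, 11, Gamma), (Nova, 11, Orion), (Nova, 11, Vega), (Orion, 11, Alpha), (Orion, 11, Delta), (Orion, 11, Gamma), (Orion, 11, Nova), (Orion, 11, Vega), (Vega, 11, Alpha), (Vega, 11, Delta), (Vega, 11, Gamma), (Vega, 11, Nova), (Vega, 11, Orion)}
π[title2, bid]: project onto (title2, bid) (24 duplicate(s) eliminated) → {(Alpha, 11), (Delta, 11), (Gamma, 11), (Nova, 11), (Orion, 11), (Vega, 11)}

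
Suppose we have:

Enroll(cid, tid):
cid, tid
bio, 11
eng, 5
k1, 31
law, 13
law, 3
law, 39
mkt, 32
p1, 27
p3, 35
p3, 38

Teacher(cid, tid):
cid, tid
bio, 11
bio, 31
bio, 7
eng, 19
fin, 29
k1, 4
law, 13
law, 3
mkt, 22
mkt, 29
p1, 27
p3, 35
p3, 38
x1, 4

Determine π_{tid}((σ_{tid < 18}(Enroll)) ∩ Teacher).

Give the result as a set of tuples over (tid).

{11, 13, 3}

σ[tid < 18]: keep tuples satisfying tid < 18 → {(bio, 11), (eng, 5), (law, 13), (law, 3)}
Taking the intersection: {(bio, 11), (law, 13), (law, 3)}
Projecting to tid: {11, 13, 3}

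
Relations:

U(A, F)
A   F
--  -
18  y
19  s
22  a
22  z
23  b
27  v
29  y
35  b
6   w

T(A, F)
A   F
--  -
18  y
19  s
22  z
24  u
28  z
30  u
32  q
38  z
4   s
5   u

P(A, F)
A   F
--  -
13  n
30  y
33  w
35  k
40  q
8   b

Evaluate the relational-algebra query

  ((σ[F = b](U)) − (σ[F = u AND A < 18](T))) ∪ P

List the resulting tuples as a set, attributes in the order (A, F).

{(13, n), (23, b), (30, y), (33, w), (35, b), (35, k), (40, q), (8, b)}

Filtering on F = b leaves {(23, b), (35, b)}.
Filtering on F = u AND A < 18 leaves {(5, u)}.
Set difference of the two operands is {(23, b), (35, b)}.
Set union of the two operands is {(13, n), (23, b), (30, y), (33, w), (35, b), (35, k), (40, q), (8, b)}.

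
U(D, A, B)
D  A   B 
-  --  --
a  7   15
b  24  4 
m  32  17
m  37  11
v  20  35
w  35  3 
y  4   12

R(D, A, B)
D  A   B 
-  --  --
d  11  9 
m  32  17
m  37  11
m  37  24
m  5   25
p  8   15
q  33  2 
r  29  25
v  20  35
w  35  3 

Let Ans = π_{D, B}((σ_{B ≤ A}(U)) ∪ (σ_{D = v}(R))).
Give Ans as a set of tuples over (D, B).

{(b, 4), (m, 11), (m, 17), (v, 35), (w, 3)}

σ[B ≤ A]: keep tuples satisfying B ≤ A → {(b, 24, 4), (m, 32, 17), (m, 37, 11), (w, 35, 3)}
σ[D = v]: keep tuples satisfying D = v → {(v, 20, 35)}
Set union of the two operands is {(b, 24, 4), (m, 32, 17), (m, 37, 11), (v, 20, 35), (w, 35, 3)}.
Projecting to D, B: {(b, 4), (m, 11), (m, 17), (v, 35), (w, 3)}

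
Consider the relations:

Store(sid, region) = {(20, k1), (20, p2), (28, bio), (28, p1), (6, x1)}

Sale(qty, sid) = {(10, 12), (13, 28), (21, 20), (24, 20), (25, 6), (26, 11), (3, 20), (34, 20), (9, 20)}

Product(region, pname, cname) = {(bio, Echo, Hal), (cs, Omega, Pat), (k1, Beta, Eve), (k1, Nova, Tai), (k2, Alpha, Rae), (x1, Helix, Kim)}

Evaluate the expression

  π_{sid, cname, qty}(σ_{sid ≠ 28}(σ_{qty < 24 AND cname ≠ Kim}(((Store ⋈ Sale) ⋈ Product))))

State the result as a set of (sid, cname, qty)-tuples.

{(20, Eve, 21), (20, Eve, 3), (20, Eve, 9), (20, Tai, 21), (20, Tai, 3), (20, Tai, 9)}

Natural join on sid: {(20, k1, 21), (20, k1, 24), (20, k1, 3), (20, k1, 34), (20, k1, 9), (20, p2, 21), (20, p2, 24), (20, p2, 3), (20, p2, 34), (20, p2, 9), (28, bio, 13), (28, p1, 13), (6, x1, 25)}
Natural join on region: {(20, k1, 21, Beta, Eve), (20, k1, 21, Nova, Tai), (20, k1, 24, Beta, Eve), (20, k1, 24, Nova, Tai), (20, k1, 3, Beta, Eve), (20, k1, 3, Nova, Tai), (20, k1, 34, Beta, Eve), (20, k1, 34, Nova, Tai), (20, k1, 9, Beta, Eve), (20, k1, 9, Nova, Tai), (28, bio, 13, Echo, Hal), (6, x1, 25, Helix, Kim)}
Apply σ_{qty < 24 AND cname ≠ Kim}; surviving tuples: {(20, k1, 21, Beta, Eve), (20, k1, 21, Nova, Tai), (20, k1, 3, Beta, Eve), (20, k1, 3, Nova, Tai), (20, k1, 9, Beta, Eve), (20, k1, 9, Nova, Tai), (28, bio, 13, Echo, Hal)}
Apply σ_{sid ≠ 28}; surviving tuples: {(20, k1, 21, Beta, Eve), (20, k1, 21, Nova, Tai), (20, k1, 3, Beta, Eve), (20, k1, 3, Nova, Tai), (20, k1, 9, Beta, Eve), (20, k1, 9, Nova, Tai)}
π_{sid, cname, qty} gives {(20, Eve, 21), (20, Eve, 3), (20, Eve, 9), (20, Tai, 21), (20, Tai, 3), (20, Tai, 9)}.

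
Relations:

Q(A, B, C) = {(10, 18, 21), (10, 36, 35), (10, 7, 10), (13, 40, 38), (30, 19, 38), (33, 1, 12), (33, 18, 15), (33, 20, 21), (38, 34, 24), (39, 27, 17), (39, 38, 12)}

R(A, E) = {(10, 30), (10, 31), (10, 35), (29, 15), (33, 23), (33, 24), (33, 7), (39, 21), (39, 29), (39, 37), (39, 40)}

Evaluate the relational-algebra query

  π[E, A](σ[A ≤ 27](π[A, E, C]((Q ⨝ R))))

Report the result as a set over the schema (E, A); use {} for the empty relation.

{(30, 10), (31, 10), (35, 10)}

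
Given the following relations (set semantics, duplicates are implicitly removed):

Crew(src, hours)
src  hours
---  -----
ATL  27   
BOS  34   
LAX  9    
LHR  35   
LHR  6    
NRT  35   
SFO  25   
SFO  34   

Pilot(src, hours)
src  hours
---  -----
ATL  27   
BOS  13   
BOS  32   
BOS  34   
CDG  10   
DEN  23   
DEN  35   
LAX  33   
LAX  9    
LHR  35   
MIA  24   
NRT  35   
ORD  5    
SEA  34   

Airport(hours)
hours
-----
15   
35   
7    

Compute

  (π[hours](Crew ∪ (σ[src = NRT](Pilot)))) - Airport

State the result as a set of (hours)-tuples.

Selection src = NRT: {(NRT, 35)}
Taking the union: {(ATL, 27), (BOS, 34), (LAX, 9), (LHR, 35), (LHR, 6), (NRT, 35), (SFO, 25), (SFO, 34)}
Keep only column(s) hours (2 duplicate(s) eliminated): {25, 27, 34, 35, 6, 9}
Taking the difference: {25, 27, 34, 6, 9}

{25, 27, 34, 6, 9}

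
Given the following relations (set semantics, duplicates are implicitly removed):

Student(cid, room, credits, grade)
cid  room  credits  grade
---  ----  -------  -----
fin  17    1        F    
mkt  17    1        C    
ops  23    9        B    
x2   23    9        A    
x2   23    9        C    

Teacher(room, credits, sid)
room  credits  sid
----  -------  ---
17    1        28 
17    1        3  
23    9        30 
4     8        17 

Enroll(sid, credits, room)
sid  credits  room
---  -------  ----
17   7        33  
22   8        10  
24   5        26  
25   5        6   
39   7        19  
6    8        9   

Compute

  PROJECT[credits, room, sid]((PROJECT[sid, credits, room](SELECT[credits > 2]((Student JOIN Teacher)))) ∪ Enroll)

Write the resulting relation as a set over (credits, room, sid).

{(5, 26, 24), (5, 6, 25), (7, 19, 39), (7, 33, 17), (8, 10, 22), (8, 9, 6), (9, 23, 30)}

Student ⋈ Teacher (natural join on room, credits): {(fin, 17, 1, F, 28), (fin, 17, 1, F, 3), (mkt, 17, 1, C, 28), (mkt, 17, 1, C, 3), (ops, 23, 9, B, 30), (x2, 23, 9, A, 30), (x2, 23, 9, C, 30)}
Filtering on credits > 2 leaves {(ops, 23, 9, B, 30), (x2, 23, 9, A, 30), (x2, 23, 9, C, 30)}.
Keep only column(s) sid, credits, room (2 duplicate(s) eliminated): {(30, 9, 23)}
Taking the union: {(17, 7, 33), (22, 8, 10), (24, 5, 26), (25, 5, 6), (30, 9, 23), (39, 7, 19), (6, 8, 9)}
Keep only column(s) credits, room, sid: {(5, 26, 24), (5, 6, 25), (7, 19, 39), (7, 33, 17), (8, 10, 22), (8, 9, 6), (9, 23, 30)}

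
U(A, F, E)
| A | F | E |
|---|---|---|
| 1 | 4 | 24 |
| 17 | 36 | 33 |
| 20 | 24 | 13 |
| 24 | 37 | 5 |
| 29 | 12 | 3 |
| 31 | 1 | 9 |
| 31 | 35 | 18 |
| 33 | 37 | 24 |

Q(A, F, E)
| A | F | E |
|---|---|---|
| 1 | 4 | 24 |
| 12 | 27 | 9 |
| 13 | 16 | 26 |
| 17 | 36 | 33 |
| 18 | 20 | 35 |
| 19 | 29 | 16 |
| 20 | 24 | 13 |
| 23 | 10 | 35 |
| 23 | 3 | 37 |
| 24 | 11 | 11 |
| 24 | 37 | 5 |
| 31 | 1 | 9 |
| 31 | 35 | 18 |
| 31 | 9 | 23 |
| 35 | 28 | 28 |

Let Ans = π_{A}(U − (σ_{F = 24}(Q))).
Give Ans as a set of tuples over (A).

σ[F = 24]: keep tuples satisfying F = 24 → {(20, 24, 13)}
Taking the difference: {(1, 4, 24), (17, 36, 33), (24, 37, 5), (29, 12, 3), (31, 1, 9), (31, 35, 18), (33, 37, 24)}
Keep only column(s) A (1 duplicate(s) eliminated): {1, 17, 24, 29, 31, 33}

{1, 17, 24, 29, 31, 33}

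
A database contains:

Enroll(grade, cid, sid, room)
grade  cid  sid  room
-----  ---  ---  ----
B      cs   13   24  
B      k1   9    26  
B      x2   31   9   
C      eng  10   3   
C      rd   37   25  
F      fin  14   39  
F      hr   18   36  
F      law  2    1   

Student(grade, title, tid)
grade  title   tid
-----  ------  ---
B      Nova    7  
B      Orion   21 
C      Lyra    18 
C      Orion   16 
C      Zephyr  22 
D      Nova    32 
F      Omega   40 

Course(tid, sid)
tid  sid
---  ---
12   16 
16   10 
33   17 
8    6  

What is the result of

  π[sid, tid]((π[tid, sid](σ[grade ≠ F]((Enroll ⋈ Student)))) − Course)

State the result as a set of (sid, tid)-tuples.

{(10, 18), (10, 22), (13, 21), (13, 7), (31, 21), (31, 7), (37, 16), (37, 18), (37, 22), (9, 21), (9, 7)}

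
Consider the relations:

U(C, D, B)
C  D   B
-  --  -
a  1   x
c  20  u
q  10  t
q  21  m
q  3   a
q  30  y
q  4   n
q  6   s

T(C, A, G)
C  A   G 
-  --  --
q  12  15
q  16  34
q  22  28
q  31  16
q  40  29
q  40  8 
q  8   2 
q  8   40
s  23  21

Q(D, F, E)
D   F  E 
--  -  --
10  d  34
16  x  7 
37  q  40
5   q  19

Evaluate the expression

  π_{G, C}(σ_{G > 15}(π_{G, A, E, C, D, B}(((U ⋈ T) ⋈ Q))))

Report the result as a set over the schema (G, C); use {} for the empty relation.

U ⋈ T (natural join on C): {(q, 10, t, 12, 15), (q, 10, t, 16, 34), (q, 10, t, 22, 28), (q, 10, t, 31, 16), (q, 10, t, 40, 29), (q, 10, t, 40, 8), (q, 10, t, 8, 2), (q, 10, t, 8, 40), (q, 21, m, 12, 15), (q, 21, m, 16, 34), (q, 21, m, 22, 28), (q, 21, m, 31, 16), (q, 21, m, 40, 29), (q, 21, m, 40, 8), (q, 21, m, 8, 2), (q, 21, m, 8, 40), (q, 3, a, 12, 15), (q, 3, a, 16, 34), (q, 3, a, 22, 28), (q, 3, a, 31, 16), (q, 3, a, 40, 29), (q, 3, a, 40, 8), (q, 3, a, 8, 2), (q, 3, a, 8, 40), (q, 30, y, 12, 15), (q, 30, y, 16, 34), (q, 30, y, 22, 28), (q, 30, y, 31, 16), (q, 30, y, 40, 29), (q, 30, y, 40, 8), (q, 30, y, 8, 2), (q, 30, y, 8, 40), (q, 4, n, 12, 15), (q, 4, n, 16, 34), (q, 4, n, 22, 28), (q, 4, n, 31, 16), (q, 4, n, 40, 29), (q, 4, n, 40, 8), (q, 4, n, 8, 2), (q, 4, n, 8, 40), (q, 6, s, 12, 15), (q, 6, s, 16, 34), (q, 6, s, 22, 28), (q, 6, s, 31, 16), (q, 6, s, 40, 29), (q, 6, s, 40, 8), (q, 6, s, 8, 2), (q, 6, s, 8, 40)}
(U ⋈ T) ⋈ Q (natural join on D): {(q, 10, t, 12, 15, d, 34), (q, 10, t, 16, 34, d, 34), (q, 10, t, 22, 28, d, 34), (q, 10, t, 31, 16, d, 34), (q, 10, t, 40, 29, d, 34), (q, 10, t, 40, 8, d, 34), (q, 10, t, 8, 2, d, 34), (q, 10, t, 8, 40, d, 34)}
π_{G, A, E, C, D, B} gives {(15, 12, 34, q, 10, t), (16, 31, 34, q, 10, t), (2, 8, 34, q, 10, t), (28, 22, 34, q, 10, t), (29, 40, 34, q, 10, t), (34, 16, 34, q, 10, t), (40, 8, 34, q, 10, t), (8, 40, 34, q, 10, t)}.
Filtering on G > 15 leaves {(16, 31, 34, q, 10, t), (28, 22, 34, q, 10, t), (29, 40, 34, q, 10, t), (34, 16, 34, q, 10, t), (40, 8, 34, q, 10, t)}.
π_{G, C} gives {(16, q), (28, q), (29, q), (34, q), (40, q)}.

{(16, q), (28, q), (29, q), (34, q), (40, q)}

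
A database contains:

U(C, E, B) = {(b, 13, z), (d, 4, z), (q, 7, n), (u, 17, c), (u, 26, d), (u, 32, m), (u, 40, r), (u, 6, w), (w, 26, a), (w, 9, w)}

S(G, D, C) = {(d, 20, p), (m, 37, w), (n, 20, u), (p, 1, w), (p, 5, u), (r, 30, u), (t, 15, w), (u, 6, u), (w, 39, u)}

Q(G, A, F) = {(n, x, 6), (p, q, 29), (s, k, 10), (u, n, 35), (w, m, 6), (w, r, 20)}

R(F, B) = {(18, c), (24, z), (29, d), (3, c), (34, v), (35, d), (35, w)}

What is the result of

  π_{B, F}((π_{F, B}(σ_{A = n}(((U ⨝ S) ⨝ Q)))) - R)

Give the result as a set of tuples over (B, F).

{(c, 35), (m, 35), (r, 35)}

U ⋈ S (natural join on C): {(u, 17, c, n, 20), (u, 17, c, p, 5), (u, 17, c, r, 30), (u, 17, c, u, 6), (u, 17, c, w, 39), (u, 26, d, n, 20), (u, 26, d, p, 5), (u, 26, d, r, 30), (u, 26, d, u, 6), (u, 26, d, w, 39), (u, 32, m, n, 20), (u, 32, m, p, 5), (u, 32, m, r, 30), (u, 32, m, u, 6), (u, 32, m, w, 39), (u, 40, r, n, 20), (u, 40, r, p, 5), (u, 40, r, r, 30), (u, 40, r, u, 6), (u, 40, r, w, 39), (u, 6, w, n, 20), (u, 6, w, p, 5), (u, 6, w, r, 30), (u, 6, w, u, 6), (u, 6, w, w, 39), (w, 26, a, m, 37), (w, 26, a, p, 1), (w, 26, a, t, 15), (w, 9, w, m, 37), (w, 9, w, p, 1), (w, 9, w, t, 15)}
(U ⨝ S) ⋈ Q (natural join on G): {(u, 17, c, n, 20, x, 6), (u, 17, c, p, 5, q, 29), (u, 17, c, u, 6, n, 35), (u, 17, c, w, 39, m, 6), (u, 17, c, w, 39, r, 20), (u, 26, d, n, 20, x, 6), (u, 26, d, p, 5, q, 29), (u, 26, d, u, 6, n, 35), (u, 26, d, w, 39, m, 6), (u, 26, d, w, 39, r, 20), (u, 32, m, n, 20, x, 6), (u, 32, m, p, 5, q, 29), (u, 32, m, u, 6, n, 35), (u, 32, m, w, 39, m, 6), (u, 32, m, w, 39, r, 20), (u, 40, r, n, 20, x, 6), (u, 40, r, p, 5, q, 29), (u, 40, r, u, 6, n, 35), (u, 40, r, w, 39, m, 6), (u, 40, r, w, 39, r, 20), (u, 6, w, n, 20, x, 6), (u, 6, w, p, 5, q, 29), (u, 6, w, u, 6, n, 35), (u, 6, w, w, 39, m, 6), (u, 6, w, w, 39, r, 20), (w, 26, a, p, 1, q, 29), (w, 9, w, p, 1, q, 29)}
σ[A = n]: keep tuples satisfying A = n → {(u, 17, c, u, 6, n, 35), (u, 26, d, u, 6, n, 35), (u, 32, m, u, 6, n, 35), (u, 40, r, u, 6, n, 35), (u, 6, w, u, 6, n, 35)}
Projecting to F, B: {(35, c), (35, d), (35, m), (35, r), (35, w)}
Set difference of the two operands is {(35, c), (35, m), (35, r)}.
Projecting to B, F: {(c, 35), (m, 35), (r, 35)}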